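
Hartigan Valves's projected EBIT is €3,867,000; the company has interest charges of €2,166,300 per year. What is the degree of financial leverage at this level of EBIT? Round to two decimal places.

2.27

Annual interest charges come to €2,166,300.00.
DFL = EBIT ÷ (EBIT − I) = €3,867,000 ÷ (€3,867,000 − €2,166,300.00) = €3,867,000 ÷ €1,700,700.00 = 2.2738.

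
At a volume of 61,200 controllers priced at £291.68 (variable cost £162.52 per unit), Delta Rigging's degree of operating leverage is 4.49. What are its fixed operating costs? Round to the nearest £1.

£6,144,104

Total contribution margin = 61,200 × £129.16 = £7,904,592.00.
DOL = contribution / EBIT, so EBIT = £7,904,592.00 / 4.49 = £1,760,488.20.
And FC = contribution − EBIT = £7,904,592.00 − £1,760,488.20 = £6,144,104.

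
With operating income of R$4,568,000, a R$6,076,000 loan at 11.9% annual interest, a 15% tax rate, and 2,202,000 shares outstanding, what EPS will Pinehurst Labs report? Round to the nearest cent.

Interest = R$723,044.00, so EBT = R$4,568,000 − R$723,044.00 = R$3,844,956.00.
Net income = R$3,844,956.00 × (1 − 0.15) = R$3,268,212.60.
Per share: R$3,268,212.60 / 2,202,000 shares = R$1.48.

R$1.48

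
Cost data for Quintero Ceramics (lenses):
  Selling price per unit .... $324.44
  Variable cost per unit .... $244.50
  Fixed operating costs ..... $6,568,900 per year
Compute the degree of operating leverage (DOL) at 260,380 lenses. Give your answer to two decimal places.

1.46

At 260,380 units, contribution = 260,380 × $79.94 = $20,814,777.20.
Operating income = contribution − fixed costs = $20,814,777.20 − $6,568,900 = $14,245,877.20.
Degree of operating leverage = $20,814,777.20 / $14,245,877.20 = 1.4611.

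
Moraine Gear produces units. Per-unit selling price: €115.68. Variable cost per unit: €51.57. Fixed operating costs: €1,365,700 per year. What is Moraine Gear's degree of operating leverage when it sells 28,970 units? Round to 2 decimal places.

3.78

Total contribution margin = 28,970 × €64.11 = €1,857,266.70.
EBIT = €1,857,266.70 − €1,365,700 = €491,566.70.
So DOL = total CM / EBIT = €1,857,266.70 / €491,566.70 = 3.7783.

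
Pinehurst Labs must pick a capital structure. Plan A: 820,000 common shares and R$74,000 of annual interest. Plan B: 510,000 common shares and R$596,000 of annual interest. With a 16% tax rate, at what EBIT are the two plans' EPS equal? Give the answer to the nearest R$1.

Set EPS_A = EPS_B: (EBIT − R$74,000)(1 − 0.16) ÷ 820,000 = (EBIT − R$596,000)(1 − 0.16) ÷ 510,000.
Cancelling (1 − t) and cross-multiplying: 510,000·(EBIT − 74,000) = 820,000·(EBIT − 596,000).
Solving, EBIT = (596,000·820,000 − 74,000·510,000) / (820,000 − 510,000) = 450,980,000,000 / 310,000 = 1,454,774.19.

R$1,454,774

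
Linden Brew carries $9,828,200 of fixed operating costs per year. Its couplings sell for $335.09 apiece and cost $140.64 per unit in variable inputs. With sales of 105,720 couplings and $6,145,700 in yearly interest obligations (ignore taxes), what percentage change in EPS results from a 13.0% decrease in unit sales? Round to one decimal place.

Contribution at this volume is 105,720 × $194.45 = $20,557,254.00.
Subtracting fixed costs: EBIT = $20,557,254.00 − $9,828,200 = $10,729,054.00.
Interest = $6,145,700.00, so EBIT − I = $4,583,354.00.
DCL = total CM / (EBIT − I) = $20,557,254.00 / $4,583,354.00 = 4.4852.
%ΔEPS = DCL × %ΔSales = 4.4852 × -13.0% = -58.3%.

-58.3%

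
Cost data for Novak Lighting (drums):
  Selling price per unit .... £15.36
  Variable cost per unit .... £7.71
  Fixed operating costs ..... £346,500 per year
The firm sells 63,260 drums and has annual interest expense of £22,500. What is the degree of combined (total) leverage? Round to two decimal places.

At 63,260 units, contribution = 63,260 × £7.65 = £483,939.00.
Subtracting fixed costs: EBIT = £483,939.00 − £346,500 = £137,439.00. Interest = £22,500.00.
DOL = £483,939.00 ÷ £137,439.00 = 3.5211; DFL = £137,439.00 ÷ £114,939.00 = 1.1958.
Combined leverage = 3.5211 × 1.1958 = 4.2105.

4.21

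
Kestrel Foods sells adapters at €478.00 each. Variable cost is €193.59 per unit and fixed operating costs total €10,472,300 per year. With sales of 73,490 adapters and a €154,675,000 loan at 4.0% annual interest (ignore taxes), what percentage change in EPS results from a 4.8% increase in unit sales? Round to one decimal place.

+23.7%

Total contribution margin = 73,490 × €284.41 = €20,901,290.90.
Operating income = contribution − fixed costs = €20,901,290.90 − €10,472,300 = €10,428,990.90.
After interest of €6,187,000.00, pre-tax earnings = €4,241,990.90.
Degree of combined leverage = contribution ÷ (EBIT − I) = €20,901,290.90 ÷ €4,241,990.90 = 4.9272.
EPS therefore changes by 4.9272 × (+4.8%) = +23.7%.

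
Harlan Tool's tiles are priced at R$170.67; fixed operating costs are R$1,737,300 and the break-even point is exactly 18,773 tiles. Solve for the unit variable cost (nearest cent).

Contribution per unit must be FC / Q = R$1,737,300 / 18,773 = R$92.5425.
Variable cost per unit = R$170.67 − R$92.5425 = R$78.13.

R$78.13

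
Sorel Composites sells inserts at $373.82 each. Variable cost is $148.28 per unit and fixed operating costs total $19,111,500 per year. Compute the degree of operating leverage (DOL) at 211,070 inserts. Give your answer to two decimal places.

1.67

At 211,070 units, contribution = 211,070 × $225.54 = $47,604,727.80.
EBIT = $47,604,727.80 − $19,111,500 = $28,493,227.80.
Degree of operating leverage = $47,604,727.80 / $28,493,227.80 = 1.6707.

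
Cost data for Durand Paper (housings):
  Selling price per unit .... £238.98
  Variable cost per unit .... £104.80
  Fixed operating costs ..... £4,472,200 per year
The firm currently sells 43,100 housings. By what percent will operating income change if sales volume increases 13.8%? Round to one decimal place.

At 43,100 units, contribution = 43,100 × £134.18 = £5,783,158.00.
EBIT = £5,783,158.00 − £4,472,200 = £1,310,958.00.
Degree of operating leverage = £5,783,158.00 / £1,310,958.00 = 4.4114.
So EBIT moves 4.4114 × (+13.8%) = +60.9%.

+60.9%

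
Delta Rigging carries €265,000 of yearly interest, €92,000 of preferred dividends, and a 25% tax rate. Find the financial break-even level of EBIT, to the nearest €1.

€387,667

Grossing the preferred dividend up to pre-tax terms: €92,000 / (1 − 0.25) = €122,666.67.
EPS = 0 when EBIT covers interest plus the pre-tax preferred burden: €265,000 + €122,666.67 = €387,666.67.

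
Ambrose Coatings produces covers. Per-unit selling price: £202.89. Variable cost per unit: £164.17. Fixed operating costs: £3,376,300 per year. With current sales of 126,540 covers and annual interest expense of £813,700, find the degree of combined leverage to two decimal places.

Total contribution margin = 126,540 × £38.72 = £4,899,628.80.
Operating income = contribution − fixed costs = £4,899,628.80 − £3,376,300 = £1,523,328.80. Interest = £813,700.00, so EBIT − I = £709,628.80.
DCL = contribution ÷ (EBIT − I) = £4,899,628.80 ÷ £709,628.80 = 6.9045.

6.90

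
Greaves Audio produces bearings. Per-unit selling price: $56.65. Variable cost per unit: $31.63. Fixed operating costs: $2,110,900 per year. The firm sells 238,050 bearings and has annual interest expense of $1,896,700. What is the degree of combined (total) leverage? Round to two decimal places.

3.06

Total contribution margin = 238,050 × $25.02 = $5,956,011.00.
EBIT = $5,956,011.00 − $2,110,900 = $3,845,111.00. Interest = $1,896,700.00.
DOL = $5,956,011.00 ÷ $3,845,111.00 = 1.5490; DFL = $3,845,111.00 ÷ $1,948,411.00 = 1.9735.
Combined leverage = 1.5490 × 1.9735 = 3.0570.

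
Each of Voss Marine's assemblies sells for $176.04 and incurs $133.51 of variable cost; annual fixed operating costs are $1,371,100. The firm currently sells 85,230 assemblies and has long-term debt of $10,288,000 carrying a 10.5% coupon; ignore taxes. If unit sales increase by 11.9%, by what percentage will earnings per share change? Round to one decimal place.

Contribution at this volume is 85,230 × $42.53 = $3,624,831.90.
EBIT = $3,624,831.90 − $1,371,100 = $2,253,731.90.
Interest = $1,080,240.00, so EBIT − I = $1,173,491.90.
Degree of combined leverage = contribution ÷ (EBIT − I) = $3,624,831.90 ÷ $1,173,491.90 = 3.0889.
%ΔEPS = DCL × %ΔSales = 3.0889 × +11.9% = +36.8%.

+36.8%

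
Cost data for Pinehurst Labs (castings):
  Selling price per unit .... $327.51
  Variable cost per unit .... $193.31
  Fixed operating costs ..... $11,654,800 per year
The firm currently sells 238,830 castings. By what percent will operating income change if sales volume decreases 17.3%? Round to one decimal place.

-27.2%

Contribution at this volume is 238,830 × $134.20 = $32,050,986.00.
Operating income = contribution − fixed costs = $32,050,986.00 − $11,654,800 = $20,396,186.00.
DOL = contribution ÷ EBIT = $32,050,986.00 ÷ $20,396,186.00 = 1.5714.
%ΔEBIT = DOL × %ΔSales = 1.5714 × -17.3% = -27.2%.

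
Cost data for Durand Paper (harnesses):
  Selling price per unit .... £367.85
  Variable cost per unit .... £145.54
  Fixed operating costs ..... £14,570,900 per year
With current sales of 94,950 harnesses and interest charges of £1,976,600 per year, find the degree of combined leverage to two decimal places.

At 94,950 units, contribution = 94,950 × £222.31 = £21,108,334.50.
Subtracting fixed costs: EBIT = £21,108,334.50 − £14,570,900 = £6,537,434.50. Interest = £1,976,600.00, so EBIT − I = £4,560,834.50.
DCL = contribution ÷ (EBIT − I) = £21,108,334.50 ÷ £4,560,834.50 = 4.6282.

4.63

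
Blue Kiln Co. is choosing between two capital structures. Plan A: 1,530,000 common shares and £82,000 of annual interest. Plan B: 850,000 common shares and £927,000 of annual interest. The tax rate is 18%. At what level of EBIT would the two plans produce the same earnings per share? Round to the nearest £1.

Set EPS_A = EPS_B: (EBIT − £82,000)(1 − 0.18) ÷ 1,530,000 = (EBIT − £927,000)(1 − 0.18) ÷ 850,000.
The (1 − t) factor cancels: (EBIT − 82,000) × 850,000 = (EBIT − 927,000) × 1,530,000.
EBIT × (1,530,000 − 850,000) = 927,000 × 1,530,000 − 82,000 × 850,000 = 1,348,610,000,000, so EBIT = 1,348,610,000,000 ÷ 680,000 = 1,983,250.00.

£1,983,250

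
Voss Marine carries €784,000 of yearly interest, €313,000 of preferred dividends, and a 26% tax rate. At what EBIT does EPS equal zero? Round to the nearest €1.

Preferred dividends are paid after tax, so their pre-tax equivalent is €313,000 ÷ (1 − 0.26) = €422,972.97.
EPS = 0 when EBIT covers interest plus the pre-tax preferred burden: €784,000 + €422,972.97 = €1,206,972.97.

€1,206,973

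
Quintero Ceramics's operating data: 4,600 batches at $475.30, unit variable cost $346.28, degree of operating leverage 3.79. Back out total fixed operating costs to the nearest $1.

Total contribution margin = 4,600 × $129.02 = $593,492.00.
Since DOL = CM ÷ EBIT, EBIT = $593,492.00 ÷ 3.79 = $156,594.20.
And FC = contribution − EBIT = $593,492.00 − $156,594.20 = $436,898.

$436,898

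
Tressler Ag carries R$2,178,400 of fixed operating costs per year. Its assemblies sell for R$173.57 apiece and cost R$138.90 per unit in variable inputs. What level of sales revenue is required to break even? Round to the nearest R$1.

CM per unit = R$173.57 − R$138.90 = R$34.67; CM ratio = R$34.67 / R$173.57 = 0.1997.
Break-even sales = FC ÷ CM ratio = R$2,178,400 × R$173.57 / R$34.67 = R$10,905,823.

R$10,905,823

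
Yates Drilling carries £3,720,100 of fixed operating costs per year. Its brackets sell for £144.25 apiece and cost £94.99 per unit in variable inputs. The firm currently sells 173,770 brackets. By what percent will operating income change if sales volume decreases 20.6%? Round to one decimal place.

At 173,770 units, contribution = 173,770 × £49.26 = £8,559,910.20.
EBIT = £8,559,910.20 − £3,720,100 = £4,839,810.20.
Degree of operating leverage = £8,559,910.20 / £4,839,810.20 = 1.7686.
%ΔEBIT = DOL × %ΔSales = 1.7686 × -20.6% = -36.4%.

-36.4%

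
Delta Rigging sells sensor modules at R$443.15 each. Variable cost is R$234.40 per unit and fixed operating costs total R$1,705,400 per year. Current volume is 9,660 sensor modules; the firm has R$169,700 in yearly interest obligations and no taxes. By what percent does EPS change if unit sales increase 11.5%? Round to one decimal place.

Total contribution margin = 9,660 × R$208.75 = R$2,016,525.00.
Operating income = contribution − fixed costs = R$2,016,525.00 − R$1,705,400 = R$311,125.00.
Interest = R$169,700.00, so EBIT − I = R$141,425.00.
DCL = total CM / (EBIT − I) = R$2,016,525.00 / R$141,425.00 = 14.2586.
%ΔEPS = DCL × %ΔSales = 14.2586 × +11.5% = +164.0%.

+164.0%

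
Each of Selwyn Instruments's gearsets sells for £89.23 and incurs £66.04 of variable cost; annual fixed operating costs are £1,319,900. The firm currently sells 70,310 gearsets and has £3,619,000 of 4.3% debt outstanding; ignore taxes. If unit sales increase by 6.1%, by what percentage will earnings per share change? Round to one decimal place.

+64.2%

Total contribution margin = 70,310 × £23.19 = £1,630,488.90.
EBIT = £1,630,488.90 − £1,319,900 = £310,588.90.
Interest = £155,617.00, so EBIT − I = £154,971.90.
Degree of combined leverage = contribution ÷ (EBIT − I) = £1,630,488.90 ÷ £154,971.90 = 10.5212.
EPS therefore changes by 10.5212 × (+6.1%) = +64.2%.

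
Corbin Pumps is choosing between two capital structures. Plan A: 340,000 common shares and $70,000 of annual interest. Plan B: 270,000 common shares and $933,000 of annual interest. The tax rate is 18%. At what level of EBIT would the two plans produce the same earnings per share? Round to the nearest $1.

$4,261,714

Set EPS_A = EPS_B: (EBIT − $70,000)(1 − 0.18) ÷ 340,000 = (EBIT − $933,000)(1 − 0.18) ÷ 270,000.
The (1 − t) factor cancels: (EBIT − 70,000) × 270,000 = (EBIT − 933,000) × 340,000.
EBIT × (340,000 − 270,000) = 933,000 × 340,000 − 70,000 × 270,000 = 298,320,000,000, so EBIT = 298,320,000,000 ÷ 70,000 = 4,261,714.29.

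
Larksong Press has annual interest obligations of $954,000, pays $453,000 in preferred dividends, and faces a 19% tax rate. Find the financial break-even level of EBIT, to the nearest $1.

Grossing the preferred dividend up to pre-tax terms: $453,000 / (1 − 0.19) = $559,259.26.
EPS = 0 when EBIT covers interest plus the pre-tax preferred burden: $954,000 + $559,259.26 = $1,513,259.26.

$1,513,259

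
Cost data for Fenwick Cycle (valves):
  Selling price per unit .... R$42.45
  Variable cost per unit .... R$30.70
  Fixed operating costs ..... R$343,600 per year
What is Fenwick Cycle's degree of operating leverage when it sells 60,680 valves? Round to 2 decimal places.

1.93

Total contribution margin = 60,680 × R$11.75 = R$712,990.00.
Subtracting fixed costs: EBIT = R$712,990.00 − R$343,600 = R$369,390.00.
So DOL = total CM / EBIT = R$712,990.00 / R$369,390.00 = 1.9302.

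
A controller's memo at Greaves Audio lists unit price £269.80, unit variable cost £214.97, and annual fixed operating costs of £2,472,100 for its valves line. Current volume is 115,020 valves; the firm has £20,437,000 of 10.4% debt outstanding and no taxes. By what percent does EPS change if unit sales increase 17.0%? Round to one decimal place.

+62.7%

Contribution at this volume is 115,020 × £54.83 = £6,306,546.60.
EBIT = £6,306,546.60 − £2,472,100 = £3,834,446.60.
Interest = £2,125,448.00, so EBIT − I = £1,708,998.60.
DCL = total CM / (EBIT − I) = £6,306,546.60 / £1,708,998.60 = 3.6902.
%ΔEPS = DCL × %ΔSales = 3.6902 × +17.0% = +62.7%.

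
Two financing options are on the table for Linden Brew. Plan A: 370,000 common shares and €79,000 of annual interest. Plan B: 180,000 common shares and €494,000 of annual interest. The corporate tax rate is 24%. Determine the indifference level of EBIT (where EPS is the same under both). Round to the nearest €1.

€887,158

Set EPS_A = EPS_B: (EBIT − €79,000)(1 − 0.24) ÷ 370,000 = (EBIT − €494,000)(1 − 0.24) ÷ 180,000.
Cancelling (1 − t) and cross-multiplying: 180,000·(EBIT − 79,000) = 370,000·(EBIT − 494,000).
EBIT × (370,000 − 180,000) = 494,000 × 370,000 − 79,000 × 180,000 = 168,560,000,000, so EBIT = 168,560,000,000 ÷ 190,000 = 887,157.89.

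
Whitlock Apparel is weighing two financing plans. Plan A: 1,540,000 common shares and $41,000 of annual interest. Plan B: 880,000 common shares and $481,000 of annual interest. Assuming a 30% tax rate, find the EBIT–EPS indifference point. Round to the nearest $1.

Set EPS_A = EPS_B: (EBIT − $41,000)(1 − 0.30) ÷ 1,540,000 = (EBIT − $481,000)(1 − 0.30) ÷ 880,000.
Cancelling (1 − t) and cross-multiplying: 880,000·(EBIT − 41,000) = 1,540,000·(EBIT − 481,000).
Solving, EBIT = (481,000·1,540,000 − 41,000·880,000) / (1,540,000 − 880,000) = 704,660,000,000 / 660,000 = 1,067,666.67.

$1,067,667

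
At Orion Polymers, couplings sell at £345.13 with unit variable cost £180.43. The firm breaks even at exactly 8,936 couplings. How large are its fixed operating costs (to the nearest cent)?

£1,471,759.20

Contribution margin per unit = £345.13 − £180.43 = £164.70.
Since BE = FC / CM, FC = 8,936 × £164.70 = £1,471,759.20.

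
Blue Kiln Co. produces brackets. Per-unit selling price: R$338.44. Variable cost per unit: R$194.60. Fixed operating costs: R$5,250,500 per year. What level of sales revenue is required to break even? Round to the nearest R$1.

Contribution margin per unit = R$338.44 − R$194.60 = R$143.84, a CM ratio of R$143.84 ÷ R$338.44 = 0.4250.
Break-even revenue = fixed costs × price ÷ CM = R$5,250,500 × R$338.44 ÷ R$143.84 = R$12,353,860.

R$12,353,860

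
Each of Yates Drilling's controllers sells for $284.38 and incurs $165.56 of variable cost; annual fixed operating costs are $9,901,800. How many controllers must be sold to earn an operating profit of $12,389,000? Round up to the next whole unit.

Contribution margin per unit = $284.38 − $165.56 = $118.82.
Need Q such that Q × $118.82 − $9,901,800 = $12,389,000, i.e. Q = $22,290,800 / $118.82 = 187,601.41 → 187,602.

187,602 controllers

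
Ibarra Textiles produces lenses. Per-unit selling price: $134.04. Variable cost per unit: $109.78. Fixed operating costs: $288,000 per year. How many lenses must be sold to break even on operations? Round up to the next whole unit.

Unit CM = price − variable cost = $134.04 − $109.78 = $24.26.
Break-even volume = fixed costs ÷ CM per unit = $288,000 ÷ $24.26 = 11,871.39, so 11,872 lenses.

11,872 lenses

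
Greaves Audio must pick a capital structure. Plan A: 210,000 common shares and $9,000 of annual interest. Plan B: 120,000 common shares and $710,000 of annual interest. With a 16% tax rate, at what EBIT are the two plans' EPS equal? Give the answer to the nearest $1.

$1,644,667

Set EPS_A = EPS_B: (EBIT − $9,000)(1 − 0.16) ÷ 210,000 = (EBIT − $710,000)(1 − 0.16) ÷ 120,000.
The (1 − t) factor cancels: (EBIT − 9,000) × 120,000 = (EBIT − 710,000) × 210,000.
EBIT × (210,000 − 120,000) = 710,000 × 210,000 − 9,000 × 120,000 = 148,020,000,000, so EBIT = 148,020,000,000 ÷ 90,000 = 1,644,666.67.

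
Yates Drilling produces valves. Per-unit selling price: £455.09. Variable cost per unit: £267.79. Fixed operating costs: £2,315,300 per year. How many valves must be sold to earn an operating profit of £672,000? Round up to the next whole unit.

15,950 valves

Unit CM = price − variable cost = £455.09 − £267.79 = £187.30.
Units = (FC + target) / CM = (£2,315,300 + £672,000) / £187.30 = 15,949.28, so 15,950 valves.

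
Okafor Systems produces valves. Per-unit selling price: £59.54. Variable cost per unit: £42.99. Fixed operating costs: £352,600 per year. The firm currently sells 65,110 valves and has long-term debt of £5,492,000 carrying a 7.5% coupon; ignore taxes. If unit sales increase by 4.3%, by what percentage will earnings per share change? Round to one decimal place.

+14.8%

Total contribution margin = 65,110 × £16.55 = £1,077,570.50.
EBIT = £1,077,570.50 − £352,600 = £724,970.50.
After interest of £411,900.00, pre-tax earnings = £313,070.50.
Degree of combined leverage = contribution ÷ (EBIT − I) = £1,077,570.50 ÷ £313,070.50 = 3.4419.
EPS therefore changes by 3.4419 × (+4.3%) = +14.8%.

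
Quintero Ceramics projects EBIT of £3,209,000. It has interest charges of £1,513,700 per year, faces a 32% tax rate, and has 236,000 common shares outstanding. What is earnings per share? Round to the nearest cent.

Pre-tax income = £3,209,000 − £1,513,700.00 = £1,695,300.00.
Net income = £1,695,300.00 × (1 − 0.32) = £1,152,804.00.
Per share: £1,152,804.00 / 236,000 shares = £4.88.

£4.88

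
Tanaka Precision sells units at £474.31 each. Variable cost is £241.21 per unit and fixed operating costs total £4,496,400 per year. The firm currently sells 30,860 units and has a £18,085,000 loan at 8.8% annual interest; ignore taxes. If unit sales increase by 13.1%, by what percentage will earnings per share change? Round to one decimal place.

Total contribution margin = 30,860 × £233.10 = £7,193,466.00.
Operating income = contribution − fixed costs = £7,193,466.00 − £4,496,400 = £2,697,066.00.
Interest = £1,591,480.00, so EBIT − I = £1,105,586.00.
Degree of combined leverage = contribution ÷ (EBIT − I) = £7,193,466.00 ÷ £1,105,586.00 = 6.5065.
EPS therefore changes by 6.5065 × (+13.1%) = +85.2%.

+85.2%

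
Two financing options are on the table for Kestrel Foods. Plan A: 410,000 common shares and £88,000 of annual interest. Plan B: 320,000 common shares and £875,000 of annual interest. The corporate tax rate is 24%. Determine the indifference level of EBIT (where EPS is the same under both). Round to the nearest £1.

£3,673,222

At indifference, (EBIT − 88,000)(1 − t)/410,000 = (EBIT − 875,000)(1 − t)/320,000.
The (1 − t) factor cancels: (EBIT − 88,000) × 320,000 = (EBIT − 875,000) × 410,000.
EBIT × (410,000 − 320,000) = 875,000 × 410,000 − 88,000 × 320,000 = 330,590,000,000, so EBIT = 330,590,000,000 ÷ 90,000 = 3,673,222.22.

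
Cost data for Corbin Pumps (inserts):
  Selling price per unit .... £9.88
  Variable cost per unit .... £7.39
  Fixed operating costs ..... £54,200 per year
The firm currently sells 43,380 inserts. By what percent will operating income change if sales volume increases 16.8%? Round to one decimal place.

At 43,380 units, contribution = 43,380 × £2.49 = £108,016.20.
Subtracting fixed costs: EBIT = £108,016.20 − £54,200 = £53,816.20.
So DOL = total CM / EBIT = £108,016.20 / £53,816.20 = 2.0071.
So EBIT moves 2.0071 × (+16.8%) = +33.7%.

+33.7%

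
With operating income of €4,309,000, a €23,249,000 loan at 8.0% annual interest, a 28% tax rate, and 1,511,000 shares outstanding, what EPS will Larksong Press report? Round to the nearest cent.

€1.17

Interest = €1,859,920.00, so EBT = €4,309,000 − €1,859,920.00 = €2,449,080.00.
Net income = €2,449,080.00 × (1 − 0.28) = €1,763,337.60.
EPS = €1,763,337.60 ÷ 1,511,000 = €1.17.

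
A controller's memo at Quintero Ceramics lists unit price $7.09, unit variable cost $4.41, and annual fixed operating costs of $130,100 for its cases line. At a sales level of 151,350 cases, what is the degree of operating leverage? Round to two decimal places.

Total contribution margin = 151,350 × $2.68 = $405,618.00.
EBIT = $405,618.00 − $130,100 = $275,518.00.
So DOL = total CM / EBIT = $405,618.00 / $275,518.00 = 1.4722.

1.47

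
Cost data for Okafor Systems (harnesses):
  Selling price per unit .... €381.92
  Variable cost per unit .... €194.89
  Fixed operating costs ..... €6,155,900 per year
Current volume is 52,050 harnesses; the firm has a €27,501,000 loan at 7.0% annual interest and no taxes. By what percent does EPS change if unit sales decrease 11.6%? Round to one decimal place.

At 52,050 units, contribution = 52,050 × €187.03 = €9,734,911.50.
EBIT = €9,734,911.50 − €6,155,900 = €3,579,011.50.
Interest = €1,925,070.00, so EBIT − I = €1,653,941.50.
DCL = total CM / (EBIT − I) = €9,734,911.50 / €1,653,941.50 = 5.8859.
EPS therefore changes by 5.8859 × (-11.6%) = -68.3%.

-68.3%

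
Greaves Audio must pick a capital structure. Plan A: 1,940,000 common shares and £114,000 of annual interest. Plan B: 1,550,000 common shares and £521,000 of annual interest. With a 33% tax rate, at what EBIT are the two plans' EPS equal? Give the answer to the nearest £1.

At indifference, (EBIT − 114,000)(1 − t)/1,940,000 = (EBIT − 521,000)(1 − t)/1,550,000.
Cancelling (1 − t) and cross-multiplying: 1,550,000·(EBIT − 114,000) = 1,940,000·(EBIT − 521,000).
Solving, EBIT = (521,000·1,940,000 − 114,000·1,550,000) / (1,940,000 − 1,550,000) = 834,040,000,000 / 390,000 = 2,138,564.10.

£2,138,564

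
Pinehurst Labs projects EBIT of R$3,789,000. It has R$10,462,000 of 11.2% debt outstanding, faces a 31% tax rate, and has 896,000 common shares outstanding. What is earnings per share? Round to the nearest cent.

Interest = R$1,171,744.00, so EBT = R$3,789,000 − R$1,171,744.00 = R$2,617,256.00.
Net income = R$2,617,256.00 × (1 − 0.31) = R$1,805,906.64.
EPS = R$1,805,906.64 ÷ 896,000 = R$2.02.

R$2.02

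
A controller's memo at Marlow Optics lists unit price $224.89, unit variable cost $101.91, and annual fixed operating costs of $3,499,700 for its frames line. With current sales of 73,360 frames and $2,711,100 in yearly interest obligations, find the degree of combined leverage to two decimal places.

At 73,360 units, contribution = 73,360 × $122.98 = $9,021,812.80.
Subtracting fixed costs: EBIT = $9,021,812.80 − $3,499,700 = $5,522,112.80. Interest = $2,711,100.00, so EBIT − I = $2,811,012.80.
DCL = contribution ÷ (EBIT − I) = $9,021,812.80 ÷ $2,811,012.80 = 3.2095.

3.21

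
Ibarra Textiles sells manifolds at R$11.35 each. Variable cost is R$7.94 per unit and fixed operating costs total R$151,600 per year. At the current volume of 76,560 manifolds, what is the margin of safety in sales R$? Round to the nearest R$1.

Contribution margin per unit = R$11.35 − R$7.94 = R$3.41. Break-even units = R$151,600 ÷ R$3.41 = 44,457.48; break-even revenue = 44,457.48 × R$11.35 = R$504,592.38.
Current sales = 76,560 × R$11.35 = R$868,956.00.
Margin of safety = R$868,956.00 − R$504,592.38 = R$364,364.

R$364,364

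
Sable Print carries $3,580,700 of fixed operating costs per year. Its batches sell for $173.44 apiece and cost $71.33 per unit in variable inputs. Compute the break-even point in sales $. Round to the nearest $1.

CM per unit = $173.44 − $71.33 = $102.11; CM ratio = $102.11 / $173.44 = 0.5887.
Break-even sales = FC ÷ CM ratio = $3,580,700 × $173.44 / $102.11 = $6,082,035.

$6,082,035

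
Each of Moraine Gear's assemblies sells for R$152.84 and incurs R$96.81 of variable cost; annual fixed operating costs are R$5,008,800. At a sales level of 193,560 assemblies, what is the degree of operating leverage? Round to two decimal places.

At 193,560 units, contribution = 193,560 × R$56.03 = R$10,845,166.80.
EBIT = R$10,845,166.80 − R$5,008,800 = R$5,836,366.80.
Degree of operating leverage = R$10,845,166.80 / R$5,836,366.80 = 1.8582.

1.86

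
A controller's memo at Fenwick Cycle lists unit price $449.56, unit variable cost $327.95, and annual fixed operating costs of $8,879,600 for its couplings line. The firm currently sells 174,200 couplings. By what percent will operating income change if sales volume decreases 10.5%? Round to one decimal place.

-18.1%

Total contribution margin = 174,200 × $121.61 = $21,184,462.00.
Operating income = contribution − fixed costs = $21,184,462.00 − $8,879,600 = $12,304,862.00.
Degree of operating leverage = $21,184,462.00 / $12,304,862.00 = 1.7216.
So EBIT moves 1.7216 × (-10.5%) = -18.1%.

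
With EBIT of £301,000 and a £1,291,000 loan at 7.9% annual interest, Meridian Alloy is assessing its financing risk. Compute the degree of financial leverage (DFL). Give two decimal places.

Annual interest charges come to £101,989.00.
DFL = EBIT ÷ (EBIT − I) = £301,000 ÷ (£301,000 − £101,989.00) = £301,000 ÷ £199,011.00 = 1.5125.

1.51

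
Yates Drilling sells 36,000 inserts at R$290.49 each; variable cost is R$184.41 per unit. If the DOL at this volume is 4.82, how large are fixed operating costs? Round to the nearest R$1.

At 36,000 units, contribution = 36,000 × R$106.08 = R$3,818,880.00.
Since DOL = CM ÷ EBIT, EBIT = R$3,818,880.00 ÷ 4.82 = R$792,298.76.
And FC = contribution − EBIT = R$3,818,880.00 − R$792,298.76 = R$3,026,581.

R$3,026,581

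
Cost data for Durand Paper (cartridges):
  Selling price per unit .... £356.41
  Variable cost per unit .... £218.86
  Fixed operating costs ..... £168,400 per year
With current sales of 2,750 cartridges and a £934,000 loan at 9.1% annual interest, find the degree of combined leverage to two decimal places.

3.03

Contribution at this volume is 2,750 × £137.55 = £378,262.50.
EBIT = £378,262.50 − £168,400 = £209,862.50. Interest = £84,994.00, so EBIT − I = £124,868.50.
DCL = contribution ÷ (EBIT − I) = £378,262.50 ÷ £124,868.50 = 3.0293.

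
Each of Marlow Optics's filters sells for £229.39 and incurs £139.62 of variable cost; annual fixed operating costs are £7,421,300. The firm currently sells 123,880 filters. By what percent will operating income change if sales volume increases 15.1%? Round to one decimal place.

+45.4%

Contribution at this volume is 123,880 × £89.77 = £11,120,707.60.
Operating income = contribution − fixed costs = £11,120,707.60 − £7,421,300 = £3,699,407.60.
DOL = contribution ÷ EBIT = £11,120,707.60 ÷ £3,699,407.60 = 3.0061.
%ΔEBIT = DOL × %ΔSales = 3.0061 × +15.1% = +45.4%.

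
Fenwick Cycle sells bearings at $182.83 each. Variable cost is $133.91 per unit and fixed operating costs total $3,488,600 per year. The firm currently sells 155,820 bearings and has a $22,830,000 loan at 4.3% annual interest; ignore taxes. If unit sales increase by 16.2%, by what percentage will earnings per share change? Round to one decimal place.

+39.2%

At 155,820 units, contribution = 155,820 × $48.92 = $7,622,714.40.
Operating income = contribution − fixed costs = $7,622,714.40 − $3,488,600 = $4,134,114.40.
Interest = $981,690.00, so EBIT − I = $3,152,424.40.
DCL = total CM / (EBIT − I) = $7,622,714.40 / $3,152,424.40 = 2.4180.
%ΔEPS = DCL × %ΔSales = 2.4180 × +16.2% = +39.2%.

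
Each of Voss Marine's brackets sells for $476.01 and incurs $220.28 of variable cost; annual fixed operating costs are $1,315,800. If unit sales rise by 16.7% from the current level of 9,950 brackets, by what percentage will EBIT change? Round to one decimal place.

+34.6%

At 9,950 units, contribution = 9,950 × $255.73 = $2,544,513.50.
EBIT = $2,544,513.50 − $1,315,800 = $1,228,713.50.
DOL = contribution ÷ EBIT = $2,544,513.50 ÷ $1,228,713.50 = 2.0709.
So EBIT moves 2.0709 × (+16.7%) = +34.6%.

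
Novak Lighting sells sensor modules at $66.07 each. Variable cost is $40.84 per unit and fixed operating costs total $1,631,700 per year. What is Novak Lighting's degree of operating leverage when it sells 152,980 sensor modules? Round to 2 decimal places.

1.73

At 152,980 units, contribution = 152,980 × $25.23 = $3,859,685.40.
Subtracting fixed costs: EBIT = $3,859,685.40 − $1,631,700 = $2,227,985.40.
So DOL = total CM / EBIT = $3,859,685.40 / $2,227,985.40 = 1.7324.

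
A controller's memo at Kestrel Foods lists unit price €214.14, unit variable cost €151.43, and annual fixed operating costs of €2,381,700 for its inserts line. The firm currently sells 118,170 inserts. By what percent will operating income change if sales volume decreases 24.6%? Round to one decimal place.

Total contribution margin = 118,170 × €62.71 = €7,410,440.70.
Subtracting fixed costs: EBIT = €7,410,440.70 − €2,381,700 = €5,028,740.70.
DOL = contribution ÷ EBIT = €7,410,440.70 ÷ €5,028,740.70 = 1.4736.
%ΔEBIT = DOL × %ΔSales = 1.4736 × -24.6% = -36.3%.

-36.3%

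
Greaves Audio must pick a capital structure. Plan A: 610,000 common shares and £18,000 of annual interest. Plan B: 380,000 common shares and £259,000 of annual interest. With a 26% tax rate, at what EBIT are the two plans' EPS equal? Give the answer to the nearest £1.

£657,174

Set EPS_A = EPS_B: (EBIT − £18,000)(1 − 0.26) ÷ 610,000 = (EBIT − £259,000)(1 − 0.26) ÷ 380,000.
The (1 − t) factor cancels: (EBIT − 18,000) × 380,000 = (EBIT − 259,000) × 610,000.
Solving, EBIT = (259,000·610,000 − 18,000·380,000) / (610,000 − 380,000) = 151,150,000,000 / 230,000 = 657,173.91.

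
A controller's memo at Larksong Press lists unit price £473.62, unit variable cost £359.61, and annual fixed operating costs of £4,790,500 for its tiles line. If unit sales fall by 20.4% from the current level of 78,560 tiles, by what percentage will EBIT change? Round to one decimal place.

-43.9%

At 78,560 units, contribution = 78,560 × £114.01 = £8,956,625.60.
Subtracting fixed costs: EBIT = £8,956,625.60 − £4,790,500 = £4,166,125.60.
DOL = contribution ÷ EBIT = £8,956,625.60 ÷ £4,166,125.60 = 2.1499.
%ΔEBIT = DOL × %ΔSales = 2.1499 × -20.4% = -43.9%.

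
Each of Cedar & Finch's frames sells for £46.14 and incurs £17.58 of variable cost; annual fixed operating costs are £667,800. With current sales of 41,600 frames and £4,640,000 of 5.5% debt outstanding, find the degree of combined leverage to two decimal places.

4.48

Total contribution margin = 41,600 × £28.56 = £1,188,096.00.
Subtracting fixed costs: EBIT = £1,188,096.00 − £667,800 = £520,296.00. Interest = £255,200.00.
DOL = £1,188,096.00 ÷ £520,296.00 = 2.2835; DFL = £520,296.00 ÷ £265,096.00 = 1.9627.
DCL = DOL × DFL = 2.2835 × 1.9627 = 4.4818.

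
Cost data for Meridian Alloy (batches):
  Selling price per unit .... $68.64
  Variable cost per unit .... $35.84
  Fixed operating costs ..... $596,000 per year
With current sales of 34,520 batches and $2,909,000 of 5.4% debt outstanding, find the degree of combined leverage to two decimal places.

2.99

Total contribution margin = 34,520 × $32.80 = $1,132,256.00.
EBIT = $1,132,256.00 − $596,000 = $536,256.00. Interest = $157,086.00, so EBIT − I = $379,170.00.
Degree of total leverage = total CM / (EBIT − interest) = $1,132,256.00 / $379,170.00 = 2.9861.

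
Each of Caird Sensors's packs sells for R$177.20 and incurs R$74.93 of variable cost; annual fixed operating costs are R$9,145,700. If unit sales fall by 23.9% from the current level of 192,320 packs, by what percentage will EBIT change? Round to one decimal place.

At 192,320 units, contribution = 192,320 × R$102.27 = R$19,668,566.40.
EBIT = R$19,668,566.40 − R$9,145,700 = R$10,522,866.40.
Degree of operating leverage = R$19,668,566.40 / R$10,522,866.40 = 1.8691.
So EBIT moves 1.8691 × (-23.9%) = -44.7%.

-44.7%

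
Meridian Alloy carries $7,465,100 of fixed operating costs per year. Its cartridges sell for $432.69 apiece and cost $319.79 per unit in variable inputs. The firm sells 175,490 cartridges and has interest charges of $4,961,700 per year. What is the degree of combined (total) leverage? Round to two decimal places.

2.68

Total contribution margin = 175,490 × $112.90 = $19,812,821.00.
EBIT = $19,812,821.00 − $7,465,100 = $12,347,721.00. Interest = $4,961,700.00.
DOL = $19,812,821.00 ÷ $12,347,721.00 = 1.6046; DFL = $12,347,721.00 ÷ $7,386,021.00 = 1.6718.
DCL = DOL × DFL = 1.6046 × 1.6718 = 2.6826.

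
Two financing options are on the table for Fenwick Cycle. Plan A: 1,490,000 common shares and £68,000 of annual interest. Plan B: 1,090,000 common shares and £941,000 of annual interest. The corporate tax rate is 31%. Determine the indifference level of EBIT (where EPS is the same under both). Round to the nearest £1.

£3,319,925

Set EPS_A = EPS_B: (EBIT − £68,000)(1 − 0.31) ÷ 1,490,000 = (EBIT − £941,000)(1 − 0.31) ÷ 1,090,000.
The (1 − t) factor cancels: (EBIT − 68,000) × 1,090,000 = (EBIT − 941,000) × 1,490,000.
EBIT × (1,490,000 − 1,090,000) = 941,000 × 1,490,000 − 68,000 × 1,090,000 = 1,327,970,000,000, so EBIT = 1,327,970,000,000 ÷ 400,000 = 3,319,925.00.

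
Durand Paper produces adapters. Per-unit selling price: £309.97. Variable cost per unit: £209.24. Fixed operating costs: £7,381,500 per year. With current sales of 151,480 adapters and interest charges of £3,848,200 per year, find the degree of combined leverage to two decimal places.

3.79

At 151,480 units, contribution = 151,480 × £100.73 = £15,258,580.40.
Subtracting fixed costs: EBIT = £15,258,580.40 − £7,381,500 = £7,877,080.40. Interest = £3,848,200.00, so EBIT − I = £4,028,880.40.
DCL = contribution ÷ (EBIT − I) = £15,258,580.40 ÷ £4,028,880.40 = 3.7873.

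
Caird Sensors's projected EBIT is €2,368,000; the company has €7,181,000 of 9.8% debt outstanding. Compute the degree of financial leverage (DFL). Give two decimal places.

Interest = €703,738.00.
DFL = EBIT ÷ (EBIT − I) = €2,368,000 ÷ (€2,368,000 − €703,738.00) = €2,368,000 ÷ €1,664,262.00 = 1.4229.

1.42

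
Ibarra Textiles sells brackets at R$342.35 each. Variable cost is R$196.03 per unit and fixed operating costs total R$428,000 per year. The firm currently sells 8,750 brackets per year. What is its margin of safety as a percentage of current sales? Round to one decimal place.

66.6%

Each unit contributes R$342.35 − R$196.03 = R$146.32. Break-even units = R$428,000 ÷ R$146.32 = 2,925.10; break-even revenue = 2,925.10 × R$342.35 = R$1,001,406.51.
Actual sales revenue = 8,750 × R$342.35 = R$2,995,562.50.
Margin of safety = (R$2,995,562.50 − R$1,001,406.51) ÷ R$2,995,562.50 = 66.6%.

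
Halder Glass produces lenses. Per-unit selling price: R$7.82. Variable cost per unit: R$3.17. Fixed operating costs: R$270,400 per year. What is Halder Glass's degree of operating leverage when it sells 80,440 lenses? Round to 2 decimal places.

At 80,440 units, contribution = 80,440 × R$4.65 = R$374,046.00.
Subtracting fixed costs: EBIT = R$374,046.00 − R$270,400 = R$103,646.00.
So DOL = total CM / EBIT = R$374,046.00 / R$103,646.00 = 3.6089.

3.61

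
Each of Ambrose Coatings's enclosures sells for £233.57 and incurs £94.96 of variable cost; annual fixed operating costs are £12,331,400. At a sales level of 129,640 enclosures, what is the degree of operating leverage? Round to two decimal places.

3.19

At 129,640 units, contribution = 129,640 × £138.61 = £17,969,400.40.
Operating income = contribution − fixed costs = £17,969,400.40 − £12,331,400 = £5,638,000.40.
So DOL = total CM / EBIT = £17,969,400.40 / £5,638,000.40 = 3.1872.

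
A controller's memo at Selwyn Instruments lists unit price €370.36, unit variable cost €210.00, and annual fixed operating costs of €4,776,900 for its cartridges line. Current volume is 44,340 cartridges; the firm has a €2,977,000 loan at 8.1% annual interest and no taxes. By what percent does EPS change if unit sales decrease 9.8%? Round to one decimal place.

At 44,340 units, contribution = 44,340 × €160.36 = €7,110,362.40.
Subtracting fixed costs: EBIT = €7,110,362.40 − €4,776,900 = €2,333,462.40.
After interest of €241,137.00, pre-tax earnings = €2,092,325.40.
Degree of combined leverage = contribution ÷ (EBIT − I) = €7,110,362.40 ÷ €2,092,325.40 = 3.3983.
EPS therefore changes by 3.3983 × (-9.8%) = -33.3%.

-33.3%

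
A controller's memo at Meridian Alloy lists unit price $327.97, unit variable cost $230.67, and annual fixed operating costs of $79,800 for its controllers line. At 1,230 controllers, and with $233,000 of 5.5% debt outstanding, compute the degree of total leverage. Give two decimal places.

4.42

At 1,230 units, contribution = 1,230 × $97.30 = $119,679.00.
Subtracting fixed costs: EBIT = $119,679.00 − $79,800 = $39,879.00. Interest = $12,815.00.
DOL = $119,679.00 ÷ $39,879.00 = 3.0011; DFL = $39,879.00 ÷ $27,064.00 = 1.4735.
Combined leverage = 3.0011 × 1.4735 = 4.4221.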